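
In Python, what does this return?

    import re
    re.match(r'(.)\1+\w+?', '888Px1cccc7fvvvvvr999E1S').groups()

('8',)

The backreference `\1` re-matches whatever the first group consumed, character for character.
With `match`, the pattern is implicitly anchored at the beginning.
The match spans [0:4] → '888P'.
Captured: group 1 = '8'.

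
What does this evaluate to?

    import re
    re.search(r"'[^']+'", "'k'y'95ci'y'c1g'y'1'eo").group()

"'k'"

`search` walks the string left to right and returns the first match it finds.
The match spans [0:3] → "'k'".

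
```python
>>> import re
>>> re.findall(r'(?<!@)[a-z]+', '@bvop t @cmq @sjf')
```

['vop', 't', 'mq', 'jf']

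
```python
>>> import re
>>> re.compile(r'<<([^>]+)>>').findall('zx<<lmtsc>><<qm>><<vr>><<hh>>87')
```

['lmtsc', 'qm', 'vr', 'hh']

`findall` collects group 1 from each match (4 total).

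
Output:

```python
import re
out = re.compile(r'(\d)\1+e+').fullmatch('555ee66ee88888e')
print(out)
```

None

A backreference is literal: `\1` must see the identical characters the first group matched.
`fullmatch` succeeds only if the pattern covers the string from start to end.
Here there's no way to consume every character, so the call returns None.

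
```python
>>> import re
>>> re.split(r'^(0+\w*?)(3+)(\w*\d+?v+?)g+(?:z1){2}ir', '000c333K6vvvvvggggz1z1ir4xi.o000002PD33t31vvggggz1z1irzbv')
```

The `?` after the quantifier makes it lazy — it takes as little as possible before letting the rest of the pattern try.
The group in the pattern means `split` returns the separators' captures alongside the pieces.

['', '000c', '333', 'K6vvvvv', '4xi.o000002PD33t31vvggggz1z1irzbv']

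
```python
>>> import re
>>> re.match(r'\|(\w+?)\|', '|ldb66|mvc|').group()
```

With `match`, the pattern is implicitly anchored at the beginning.
The match spans [0:7] → '|ldb66|'.
Captured: group 1 = 'ldb66'.

'|ldb66|'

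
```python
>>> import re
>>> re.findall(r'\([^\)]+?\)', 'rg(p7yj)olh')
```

Walking the string: at [2:8] → '(p7yj)'.
`findall` yields the raw match text (1 of them) because the pattern has no groups.

['(p7yj)']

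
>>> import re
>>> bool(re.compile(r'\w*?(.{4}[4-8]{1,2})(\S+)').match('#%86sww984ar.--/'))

Pattern: zero or more of a word character (lazy); then exactly 4 of any character, then 1 to 2 of a character in [4-8] (captured); then one or more of a non-whitespace character (captured).
`match` is anchored at position 0; if the pattern doesn't fit there, it returns None.
Here the string doesn't start with a match, so the call returns None, and `bool(None)` is False.

False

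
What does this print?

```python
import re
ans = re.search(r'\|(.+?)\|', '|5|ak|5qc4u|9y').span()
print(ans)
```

(0, 3)

Because the quantifier is non-greedy, it stops expanding at the earliest point where the rest of the pattern can succeed.
`search` walks the string left to right and returns the first match it finds.
The match spans [0:3] → '|5|'.
Captured: group 1 = '5'.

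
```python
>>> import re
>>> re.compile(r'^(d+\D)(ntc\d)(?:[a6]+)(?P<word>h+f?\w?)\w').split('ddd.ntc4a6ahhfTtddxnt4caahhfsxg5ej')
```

['', 'ddd.', 'ntc4', 'hhfT', 'ddxnt4caahhfsxg5ej']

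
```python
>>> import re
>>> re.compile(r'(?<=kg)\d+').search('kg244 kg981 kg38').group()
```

'244'

Lookahead/lookbehind check context without consuming it, so the matched span excludes the asserted characters.
The match spans [2:5] → '244'.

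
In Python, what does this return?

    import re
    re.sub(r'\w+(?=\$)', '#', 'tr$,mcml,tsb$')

'#$,mcml,#$'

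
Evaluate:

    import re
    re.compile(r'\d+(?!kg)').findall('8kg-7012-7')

['7012', '7']

Because the assertion is negative and zero-width, positions next to the forbidden text are skipped.
Scanning left to right: at [4:8] → '7012'; at [9:10] → '7'.
No capturing groups, so `findall` returns the 2 full match strings.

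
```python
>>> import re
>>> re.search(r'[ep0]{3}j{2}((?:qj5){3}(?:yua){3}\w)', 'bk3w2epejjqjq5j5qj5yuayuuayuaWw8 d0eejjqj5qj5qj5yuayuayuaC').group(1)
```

The match spans [34:58] → '0eejjqj5qj5qj5yuayuayuaC'.
Captured: group 1 = 'qj5qj5qj5yuayuayuaC'.

'qj5qj5qj5yuayuayuaC'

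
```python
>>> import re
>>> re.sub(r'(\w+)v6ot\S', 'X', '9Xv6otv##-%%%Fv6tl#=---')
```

Every occurrence is swapped for 'X'.

'X##-%%%Fv6tl#=---'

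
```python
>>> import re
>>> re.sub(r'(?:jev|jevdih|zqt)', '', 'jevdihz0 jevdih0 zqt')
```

Alternation tries branches left to right and keeps the first one that lets the overall match succeed at that position.
`sub` substitutes '' at each match site.

'dihz0 dih0 '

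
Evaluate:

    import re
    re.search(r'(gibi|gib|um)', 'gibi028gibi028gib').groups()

('gibi',)

Branches in `(...|...)` are attempted left-to-right; the first branch that allows the whole pattern to succeed is taken.
`search` walks the string left to right and returns the first match it finds.
The match spans [0:4] → 'gibi'.
Captured: group 1 = 'gibi'.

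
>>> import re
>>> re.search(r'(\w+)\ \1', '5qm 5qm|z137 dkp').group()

'5qm 5qm'

`\1` is not a pattern — it's the concrete string captured by group 1, re-applied verbatim.
`re.search` scans for the first position where the pattern succeeds.
The match spans [0:7] → '5qm 5qm'.
Captured: group 1 = '5qm'.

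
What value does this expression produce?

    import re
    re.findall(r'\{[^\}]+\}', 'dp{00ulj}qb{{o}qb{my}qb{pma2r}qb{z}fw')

['{00ulj}', '{{o}', '{my}', '{pma2r}', '{z}']

Since nothing is captured, `findall` lists the 5 matched substrings directly.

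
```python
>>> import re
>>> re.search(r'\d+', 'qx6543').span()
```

(2, 6)

This matches one or more of a digit.
`re.search` scans for the first position where the pattern succeeds.
The match spans [2:6] → '6543'.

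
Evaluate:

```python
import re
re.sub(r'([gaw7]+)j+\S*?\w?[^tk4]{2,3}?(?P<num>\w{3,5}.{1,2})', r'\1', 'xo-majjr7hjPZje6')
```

The pattern matches one or more of one of [gaw7] (captured); then one or more of a literal 'j'; then zero or more of a non-whitespace character (lazy); then optionally a word character, then 2 to 3 of any character except [tk4] (lazy); then 3 to 5 of a word character, then 1 to 2 of any character (captured as 'num').
Each match is replaced using the text its own group 1 captured.

'xo-ma'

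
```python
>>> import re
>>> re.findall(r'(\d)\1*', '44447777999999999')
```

['4', '7', '9']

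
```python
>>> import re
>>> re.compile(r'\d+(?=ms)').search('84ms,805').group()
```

Because the assertion is zero-width, the text it checks is not consumed and won't appear in the result.
`search` walks the string left to right and returns the first match it finds.
The match spans [0:2] → '84'.

'84'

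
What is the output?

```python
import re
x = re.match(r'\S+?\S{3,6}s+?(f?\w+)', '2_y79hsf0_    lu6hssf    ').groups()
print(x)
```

The match spans [0:10] → '2_y79hsf0_'.
Captured: group 1 = 'f0_'.

('f0_',)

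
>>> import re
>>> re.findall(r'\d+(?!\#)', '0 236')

Because the assertion is negative and zero-width, positions next to the forbidden text are skipped.
Scanning left to right: at [0:1] → '0'; at [2:5] → '236'.
Since nothing is captured, `findall` lists the 2 matched substrings directly.

['0', '236']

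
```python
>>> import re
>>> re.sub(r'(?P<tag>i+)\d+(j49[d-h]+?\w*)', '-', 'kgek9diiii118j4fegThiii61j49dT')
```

Pattern: one or more of a literal 'i' (captured as 'tag'); then one or more of a digit; then the literal 'j49', then one or more of a character in [d-h] (lazy), then zero or more of a word character (captured).
Matches: at [20:30] → 'iii61j49dT'.
Each match is replaced by '-'.

'kgek9diiii118j4fegTh-'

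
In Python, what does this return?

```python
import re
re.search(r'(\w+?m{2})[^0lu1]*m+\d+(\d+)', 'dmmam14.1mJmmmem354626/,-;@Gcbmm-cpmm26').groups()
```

('dmm', '4')

The match spans [0:7] → 'dmmam14'.
Captured: group 1 = 'dmm', group 2 = '4'.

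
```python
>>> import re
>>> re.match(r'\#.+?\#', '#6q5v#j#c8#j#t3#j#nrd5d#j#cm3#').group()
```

A non-greedy quantifier consumes as few characters as it can — just enough that the remainder of the pattern still matches from where it stops; whatever follows it matches normally.
`re.match` only tries the pattern at the start of the string.
The match spans [0:6] → '#6q5v#'.

'#6q5v#'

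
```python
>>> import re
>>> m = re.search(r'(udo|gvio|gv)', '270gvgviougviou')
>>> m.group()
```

'gv'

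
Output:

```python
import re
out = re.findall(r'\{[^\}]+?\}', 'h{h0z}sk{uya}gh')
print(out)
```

Scanning left to right: at [1:6] → '{h0z}'; at [8:13] → '{uya}'.
`findall` yields the raw match text (2 of them) because the pattern has no groups.

['{h0z}', '{uya}']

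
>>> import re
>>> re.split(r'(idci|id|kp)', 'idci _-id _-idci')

Branches in `(...|...)` are attempted left-to-right; the first branch that allows the whole pattern to succeed is taken.
Matches to split on: at [0:4] → 'idci'; at [7:9] → 'id'; at [12:16] → 'idci'.
The group in the pattern means `split` returns the separators' captures alongside the pieces.

['', 'idci', ' _-', 'id', ' _-', 'idci', '']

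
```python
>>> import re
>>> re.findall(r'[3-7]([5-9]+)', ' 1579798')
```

['79798']

This matches a character in [3-7]; then one or more of a character in [5-9] (captured).
One capturing group, so `findall` returns just the captured substring from the one match — 1 in all.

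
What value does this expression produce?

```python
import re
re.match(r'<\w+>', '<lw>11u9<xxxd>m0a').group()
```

`re.match` won't scan ahead — the pattern has to work from the very first character.
The match spans [0:4] → '<lw>'.

'<lw>'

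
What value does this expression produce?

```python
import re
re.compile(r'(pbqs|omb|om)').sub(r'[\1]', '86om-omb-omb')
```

Alternation tries branches left to right and keeps the first one that lets the overall match succeed at that position.
Matches: at [2:4] → 'om'; at [5:8] → 'omb'; at [9:12] → 'omb'.
The replacement refers to a captured group, so each match is rewritten using its own captured text.

'86[om]-[omb]-[omb]'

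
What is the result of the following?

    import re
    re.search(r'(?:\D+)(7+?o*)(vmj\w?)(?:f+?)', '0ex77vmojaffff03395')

This matches one or more of a non-digit (non-capturing group); then one or more of a literal '7' (lazy), then zero or more of a literal 'o' (captured); then the literal 'vmj', then optionally a word character (captured); then one or more of a literal 'f' (lazy) (non-capturing group).
Here no position works, so the call returns None.

None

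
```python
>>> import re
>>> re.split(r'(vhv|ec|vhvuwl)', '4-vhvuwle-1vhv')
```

Alternation isn't longest-match — the leftmost alternative that fits at this position is chosen.
Matches to split on: at [2:5] → 'vhv'; at [11:14] → 'vhv'.
With a capturing group present, the delimiter's captured portion is kept in the result list.

['4-', 'vhv', 'uwle-1', 'vhv', '']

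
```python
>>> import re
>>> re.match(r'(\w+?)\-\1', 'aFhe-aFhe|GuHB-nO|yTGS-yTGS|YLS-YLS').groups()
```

('aFhe',)

The match spans [0:9] → 'aFhe-aFhe'.
Captured: group 1 = 'aFhe'.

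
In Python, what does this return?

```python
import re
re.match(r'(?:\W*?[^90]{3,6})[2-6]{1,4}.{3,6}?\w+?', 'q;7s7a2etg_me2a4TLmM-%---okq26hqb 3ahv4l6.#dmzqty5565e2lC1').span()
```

(0, 11)

This matches zero or more of a non-word character (lazy), then 3 to 6 of any character except [90] (non-capturing group); then 1 to 4 of a character in [2-6], then 3 to 6 of any character (lazy); then one or more of a word character (lazy).
With the lazy modifier that quantifier settles for the fewest repetitions that let the rest of the pattern succeed (the atoms after it are unaffected and can still be greedy).
With `match`, the pattern is implicitly anchored at the beginning.
The match spans [0:11] → 'q;7s7a2etg_'.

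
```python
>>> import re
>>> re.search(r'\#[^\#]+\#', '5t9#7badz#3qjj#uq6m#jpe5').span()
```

(3, 10)

`re.search` tries every starting position until one works.
The match spans [3:10] → '#7badz#'.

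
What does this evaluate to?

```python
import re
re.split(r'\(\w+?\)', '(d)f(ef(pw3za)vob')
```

Matches to split on: at [0:3] → '(d)'; at [7:14] → '(pw3za)'.
Splitting on the pattern gives 3 pieces.

['', 'f(ef', 'vob']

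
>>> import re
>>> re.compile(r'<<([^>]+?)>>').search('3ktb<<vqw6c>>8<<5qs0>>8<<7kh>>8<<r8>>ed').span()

The match spans [4:13] → '<<vqw6c>>'.

(4, 13)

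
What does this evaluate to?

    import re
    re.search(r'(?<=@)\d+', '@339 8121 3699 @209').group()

'339'

Because the assertion is zero-width, the text it checks is not consumed and won't appear in the result.
`re.search` tries every starting position until one works.
The match spans [1:4] → '339'.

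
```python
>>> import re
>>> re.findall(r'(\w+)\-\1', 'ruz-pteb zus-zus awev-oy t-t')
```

['zus', 't']

`\1` has to match the exact text group 1 already captured.
`findall` collects group 1 from each match (2 total).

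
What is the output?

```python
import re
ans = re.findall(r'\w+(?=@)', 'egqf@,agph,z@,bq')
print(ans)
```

The `(?=…)`/`(?<=…)` assertion just peeks at neighbouring text; it doesn't advance the match position.
Matches: at [0:4] → 'egqf'; at [11:12] → 'z'.
`findall` yields the raw match text (2 of them) because the pattern has no groups.

['egqf', 'z']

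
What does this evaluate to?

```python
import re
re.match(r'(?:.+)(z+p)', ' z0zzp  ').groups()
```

The match spans [0:6] → ' z0zzp'.
Captured: group 1 = 'zp'.

('zp',)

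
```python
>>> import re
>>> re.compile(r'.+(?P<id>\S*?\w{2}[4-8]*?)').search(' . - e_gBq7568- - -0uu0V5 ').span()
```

The pattern matches one or more of any character; then zero or more of a non-whitespace character (lazy), then exactly 2 of a word character, then zero or more of a character in [4-8] (lazy) (captured as 'id').
`re.search` tries every starting position until one works.
The match spans [0:25] → ' . - e_gBq7568- - -0uu0V5'.
Captured: group 1 = 'V5'.

(0, 25)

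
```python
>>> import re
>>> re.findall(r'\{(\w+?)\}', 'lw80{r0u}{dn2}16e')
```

`findall` collects group 1 from each match (2 total).

['r0u', 'dn2']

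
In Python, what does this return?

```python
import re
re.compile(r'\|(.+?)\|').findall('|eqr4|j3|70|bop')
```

['eqr4', '70']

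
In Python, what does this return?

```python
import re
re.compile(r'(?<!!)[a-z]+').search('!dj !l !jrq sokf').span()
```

Because the assertion is negative and zero-width, positions next to the forbidden text are skipped.
The match spans [2:3] → 'j'.

(2, 3)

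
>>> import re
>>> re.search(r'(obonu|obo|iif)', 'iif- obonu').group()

'iif'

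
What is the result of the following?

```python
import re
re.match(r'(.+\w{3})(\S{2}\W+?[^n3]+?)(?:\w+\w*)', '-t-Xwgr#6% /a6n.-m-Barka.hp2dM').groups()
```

('-t-Xwgr#6% /a6n.-m-Bar', 'ka.h')

This matches one or more of any character, then exactly 3 of a word character (captured); then exactly 2 of a non-whitespace character, then one or more of a non-word character (lazy), then one or more of any character except [n3] (lazy) (captured); then one or more of a word character, then zero or more of a word character (non-capturing group).
The `?` after the quantifier makes it lazy — it takes as little as possible before letting the rest of the pattern try.
`match` is anchored at position 0; if the pattern doesn't fit there, it returns None.
The match spans [0:30] → '-t-Xwgr#6% /a6n.-m-Barka.hp2dM'.
Captured: group 1 = '-t-Xwgr#6% /a6n.-m-Bar', group 2 = 'ka.h'.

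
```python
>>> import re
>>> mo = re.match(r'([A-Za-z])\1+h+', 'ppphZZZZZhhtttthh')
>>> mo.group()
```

'ppph'

With `match`, the pattern is implicitly anchored at the beginning.
The match spans [0:4] → 'ppph'.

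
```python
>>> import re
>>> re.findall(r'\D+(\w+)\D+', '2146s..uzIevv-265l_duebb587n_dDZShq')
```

Pattern: one or more of a non-digit; then one or more of a word character (captured); then one or more of a non-digit.
Scanning left to right: at [4:35] match 's..uzIevv-265l_duebb587n_dDZShq', group 1 = '265l_duebb587n_dDZSh'.
Because there's exactly one group, `findall` drops the full match and keeps group 1 from the one hit.

['265l_duebb587n_dDZSh']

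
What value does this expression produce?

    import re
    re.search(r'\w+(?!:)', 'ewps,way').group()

`(?!…)`/`(?<!…)` only lets a position through if the neighbouring text does NOT match; no characters are consumed.
The match spans [0:4] → 'ewps'.

'ewps'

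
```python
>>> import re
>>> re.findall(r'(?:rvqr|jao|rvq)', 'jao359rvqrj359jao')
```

Alternation isn't longest-match — the leftmost alternative that fits at this position is chosen.
Scanning left to right: at [0:3] → 'jao'; at [6:10] → 'rvqr'; at [14:17] → 'jao'.
`findall` yields the raw match text (3 of them) because the pattern has no groups.

['jao', 'rvqr', 'jao']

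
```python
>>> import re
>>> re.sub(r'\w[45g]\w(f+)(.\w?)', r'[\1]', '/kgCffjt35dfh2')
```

The pattern matches a word character, then one of [45g], then a word character; then one or more of a literal 'f' (captured); then any character, then optionally a word character (captured).
Matches: at [1:8] → 'kgCffjt'; at [8:14] → '35dfh2'.
The replacement refers to a captured group, so each match is rewritten using its own captured text.

'/[ff][f]'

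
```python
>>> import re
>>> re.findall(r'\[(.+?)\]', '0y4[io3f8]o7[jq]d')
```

['io3f8', 'jq']

Because the quantifier is non-greedy, it stops expanding at the earliest point where the rest of the pattern can succeed.
Walking the string: at [3:10] match '[io3f8]', group 1 = 'io3f8'; at [12:16] match '[jq]', group 1 = 'jq'.
With a single group, `findall` returns only what that group captured — 2 items.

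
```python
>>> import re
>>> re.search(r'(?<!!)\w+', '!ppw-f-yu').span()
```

(2, 4)

The negative lookahead/lookbehind blocks any match where the forbidden context is present.
`search` walks the string left to right and returns the first match it finds.
The match spans [2:4] → 'pw'.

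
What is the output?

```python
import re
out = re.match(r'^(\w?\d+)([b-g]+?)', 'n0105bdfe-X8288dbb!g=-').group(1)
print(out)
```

n0105

This matches anchored at the start of the string; then optionally a word character, then one or more of a digit (captured); then one or more of a character in [b-g] (lazy) (captured).
Because the quantifier is non-greedy, it stops expanding at the earliest point where the rest of the pattern can succeed.
`match` is anchored at position 0; if the pattern doesn't fit there, it returns None.
The match spans [0:6] → 'n0105b'.
Captured: group 1 = 'n0105', group 2 = 'b'.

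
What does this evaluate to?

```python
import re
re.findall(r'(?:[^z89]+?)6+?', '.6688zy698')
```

['.6', 'y6']

Since nothing is captured, `findall` lists the 2 matched substrings directly.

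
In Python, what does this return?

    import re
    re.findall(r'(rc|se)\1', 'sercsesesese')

['se', 'se']

`\1` is not a pattern — it's the concrete string captured by group 1, re-applied verbatim.
One capturing group, so `findall` returns just the captured substring from each match — 2 in all.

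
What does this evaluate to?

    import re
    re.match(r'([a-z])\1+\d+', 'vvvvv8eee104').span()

A backreference is literal: `\1` must see the identical characters the first group matched.
With `match`, the pattern is implicitly anchored at the beginning.
The match spans [0:6] → 'vvvvv8'.
Captured: group 1 = 'v'.

(0, 6)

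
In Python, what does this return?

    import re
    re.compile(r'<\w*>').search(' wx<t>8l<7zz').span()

(3, 6)

`re.search` scans for the first position where the pattern succeeds.
The match spans [3:6] → '<t>'.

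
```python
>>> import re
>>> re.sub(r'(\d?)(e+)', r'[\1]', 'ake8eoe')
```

'ak[][8]o[]'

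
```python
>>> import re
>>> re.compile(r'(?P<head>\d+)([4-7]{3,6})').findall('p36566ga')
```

[('36', '566')]

With 2 capturing groups, `findall` returns a 2-tuple per match.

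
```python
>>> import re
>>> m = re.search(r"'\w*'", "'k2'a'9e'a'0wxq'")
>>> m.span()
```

`re.search` scans for the first position where the pattern succeeds.
The match spans [0:4] → "'k2'".

(0, 4)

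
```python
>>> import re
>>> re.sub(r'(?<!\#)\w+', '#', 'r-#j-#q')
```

'#-#j-#q'

`(?!…)`/`(?<!…)` only lets a position through if the neighbouring text does NOT match; no characters are consumed.
Every occurrence is swapped for '#'.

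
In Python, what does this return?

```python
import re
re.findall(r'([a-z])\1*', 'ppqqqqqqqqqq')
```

A backreference is literal: `\1` must see the identical characters the first group matched.
Matches: at [0:2] match 'pp', group 1 = 'p'; at [2:12] match 'qqqqqqqqqq', group 1 = 'q'.
One capturing group, so `findall` returns just the captured substring from each match — 2 in all.

['p', 'q']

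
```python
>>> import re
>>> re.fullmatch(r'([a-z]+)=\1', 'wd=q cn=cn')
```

None

`\1` has to match the exact text group 1 already captured.
`fullmatch` succeeds only if the pattern covers the string from start to end.
Here the pattern can't cover the whole string, so the call returns None.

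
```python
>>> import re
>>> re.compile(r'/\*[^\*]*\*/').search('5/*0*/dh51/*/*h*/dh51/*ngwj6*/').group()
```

'/*0*/'

Unlike `match`, `search` isn't anchored — it looks for the pattern anywhere in the string.
The match spans [1:6] → '/*0*/'.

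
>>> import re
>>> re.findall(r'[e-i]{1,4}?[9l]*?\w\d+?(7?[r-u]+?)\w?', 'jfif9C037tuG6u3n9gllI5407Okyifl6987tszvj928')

['7t', '7t']

Pattern: 1 to 4 of a character in [e-i] (lazy), then zero or more of one of [9l] (lazy), then a word character; then one or more of a digit (lazy); then optionally a literal '7', then one or more of a character in [r-u] (lazy) (captured); then optionally a word character.
Scanning left to right: at [1:11] match 'fif9C037tu', group 1 = '7t'; at [28:37] match 'ifl6987ts', group 1 = '7t'.
With a single group, `findall` returns only what that group captured — 2 items.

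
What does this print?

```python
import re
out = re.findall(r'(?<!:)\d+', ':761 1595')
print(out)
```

A negative assertion filters positions out without eating any characters.
Scanning left to right: at [2:4] → '61'; at [5:9] → '1595'.
With no groups in the pattern, `findall` gives back each whole match — 2 here.

['61', '1595']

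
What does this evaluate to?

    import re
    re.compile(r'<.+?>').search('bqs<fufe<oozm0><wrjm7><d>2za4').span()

Unlike `match`, `search` isn't anchored — it looks for the pattern anywhere in the string.
The match spans [3:15] → '<fufe<oozm0>'.

(3, 15)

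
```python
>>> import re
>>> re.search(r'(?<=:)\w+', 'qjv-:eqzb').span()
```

(5, 9)

The lookaround is zero-width — it requires the adjacent text to match without consuming it, so the asserted text isn't part of the match.
The match spans [5:9] → 'eqzb'.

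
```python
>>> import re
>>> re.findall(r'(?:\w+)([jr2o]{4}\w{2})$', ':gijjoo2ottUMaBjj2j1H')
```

['jj2j1H']

This matches one or more of a word character (non-capturing group); then exactly 4 of one of [jr2o], then exactly 2 of a word character (captured); then anchored at the end.
Scanning left to right: at [1:21] match 'gijjoo2ottUMaBjj2j1H', group 1 = 'jj2j1H'.
`findall` collects group 1 from the one match (1 total).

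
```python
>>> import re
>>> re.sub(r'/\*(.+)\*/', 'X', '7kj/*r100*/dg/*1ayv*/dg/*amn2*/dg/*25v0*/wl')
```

'7kjXwl'

Matches: at [3:41] → '/*r100*/dg/*1ayv*/dg/*amn2*/dg/*25v0*/'.
Every occurrence is swapped for 'X'.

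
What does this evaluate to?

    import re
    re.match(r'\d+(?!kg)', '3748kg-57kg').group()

`match` is anchored at position 0; if the pattern doesn't fit there, it returns None.
The match spans [0:3] → '374'.

'374'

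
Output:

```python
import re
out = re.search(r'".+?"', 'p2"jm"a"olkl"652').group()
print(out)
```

"jm"

The `?` after the quantifier makes it lazy — it takes as little as possible before letting the rest of the pattern try.
The match spans [2:6] → '"jm"'.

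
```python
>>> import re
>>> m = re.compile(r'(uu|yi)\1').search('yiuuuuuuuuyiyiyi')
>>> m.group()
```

The backreference `\1` re-matches whatever the first group consumed, character for character.
The match spans [2:6] → 'uuuu'.

'uuuu'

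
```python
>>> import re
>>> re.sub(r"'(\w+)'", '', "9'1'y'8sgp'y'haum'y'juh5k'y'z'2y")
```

Every occurrence is swapped for ''.

'9yyyy2y'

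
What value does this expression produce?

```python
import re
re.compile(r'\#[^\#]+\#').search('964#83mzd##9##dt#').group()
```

'#83mzd#'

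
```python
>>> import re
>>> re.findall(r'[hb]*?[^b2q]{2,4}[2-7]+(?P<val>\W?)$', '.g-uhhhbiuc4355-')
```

['-']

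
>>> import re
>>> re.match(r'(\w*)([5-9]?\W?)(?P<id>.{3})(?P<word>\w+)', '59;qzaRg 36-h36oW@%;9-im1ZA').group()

`re.match` won't scan ahead — the pattern has to work from the very first character.
The match spans [0:8] → '59;qzaRg'.

'59;qzaRg'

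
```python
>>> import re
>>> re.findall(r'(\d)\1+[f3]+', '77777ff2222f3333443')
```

['7', '2', '4']

`\1` is not a pattern — it's the concrete string captured by group 1, re-applied verbatim.
With a single group, `findall` returns only what that group captured — 3 items.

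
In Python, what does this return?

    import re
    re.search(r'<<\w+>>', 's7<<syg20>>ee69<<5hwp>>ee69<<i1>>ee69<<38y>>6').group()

`search` walks the string left to right and returns the first match it finds.
The match spans [2:11] → '<<syg20>>'.

'<<syg20>>'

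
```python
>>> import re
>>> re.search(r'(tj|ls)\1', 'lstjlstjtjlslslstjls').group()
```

'tjtj'

After group 1 captures some text, `\1` only succeeds where that same text appears again.
The match spans [6:10] → 'tjtj'.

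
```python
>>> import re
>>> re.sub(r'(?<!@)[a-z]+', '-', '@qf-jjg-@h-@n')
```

'@q----@h-@n'

Because the assertion is negative and zero-width, positions next to the forbidden text are skipped.
Each match is replaced by '-'.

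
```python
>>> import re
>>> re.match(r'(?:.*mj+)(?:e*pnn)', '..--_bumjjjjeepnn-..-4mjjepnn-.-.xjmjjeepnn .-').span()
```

(0, 43)

The pattern matches zero or more of any character, then the literal 'm', then one or more of a literal 'j' (non-capturing group); then zero or more of a literal 'e', then the literal 'pnn' (non-capturing group).
`match` is anchored at position 0; if the pattern doesn't fit there, it returns None.
The match spans [0:43] → '..--_bumjjjjeepnn-..-4mjjepnn-.-.xjmjjeepnn'.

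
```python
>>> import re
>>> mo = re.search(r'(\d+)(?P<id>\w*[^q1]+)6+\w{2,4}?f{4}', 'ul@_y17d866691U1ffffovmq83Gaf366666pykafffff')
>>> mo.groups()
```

('17', 'd866691U1ffffovmq83Gaf36666')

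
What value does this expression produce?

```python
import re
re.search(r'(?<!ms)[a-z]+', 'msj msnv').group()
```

The negative lookaround is zero-width — it rules out positions where the adjacent text would match, without consuming anything.
Unlike `match`, `search` isn't anchored — it looks for the pattern anywhere in the string.
The match spans [0:3] → 'msj'.

'msj'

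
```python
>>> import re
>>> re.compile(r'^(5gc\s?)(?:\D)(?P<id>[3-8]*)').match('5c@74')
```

None

Pattern: anchored at the start of the string; then the literal '5gc', then optionally whitespace (captured); then a non-digit (non-capturing group); then zero or more of a character in [3-8] (captured as 'id').
`re.match` won't scan ahead — the pattern has to work from the very first character.
Here the pattern fails at index 0, so the call returns None.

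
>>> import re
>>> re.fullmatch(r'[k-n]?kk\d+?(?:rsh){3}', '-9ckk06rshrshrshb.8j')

None

This matches optionally a character in [k-n], then the literal 'kk'; then one or more of a digit (lazy), then the literal 'rsh' repeated 3 times.
`re.fullmatch` requires the pattern to consume the entire string.
Here the string isn't matched end-to-end, so the call returns None.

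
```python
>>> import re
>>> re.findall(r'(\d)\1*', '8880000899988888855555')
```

['8', '0', '8', '9', '8', '5']

A backreference is literal: `\1` must see the identical characters the first group matched.
Walking the string: at [0:3] match '888', group 1 = '8'; at [3:7] match '0000', group 1 = '0'; at [7:8] match '8', group 1 = '8'; at [8:11] match '999', group 1 = '9'; at [11:17] match '888888', group 1 = '8'; ….
With a single group, `findall` returns only what that group captured — 6 items.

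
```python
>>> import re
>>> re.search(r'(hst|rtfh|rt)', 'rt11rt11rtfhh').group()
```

`re.search` tries every starting position until one works.
The match spans [0:2] → 'rt'.
Captured: group 1 = 'rt'.

'rt'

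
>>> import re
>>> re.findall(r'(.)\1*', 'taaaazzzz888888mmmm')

['t', 'a', 'z', '8', 'm']

`\1` is not a pattern — it's the concrete string captured by group 1, re-applied verbatim.
One capturing group, so `findall` returns just the captured substring from each match — 5 in all.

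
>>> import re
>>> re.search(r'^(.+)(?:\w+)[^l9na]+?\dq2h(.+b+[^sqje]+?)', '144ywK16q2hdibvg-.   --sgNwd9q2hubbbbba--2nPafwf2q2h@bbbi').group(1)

'144ywK16q2hdibvg-.   --sgNwd9q2hubbbbba--2nPaf'

The match spans [0:57] → '144ywK16q2hdibvg-.   --sgNwd9q2hubbbbba--2nPafwf2q2h@bbbi'.
Captured: group 1 = '144ywK16q2hdibvg-.   --sgNwd9q2hubbbbba--2nPaf', group 2 = '@bbbi'.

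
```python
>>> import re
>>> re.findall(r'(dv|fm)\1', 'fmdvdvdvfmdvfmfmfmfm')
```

`\1` has to match the exact text group 1 already captured.
Scanning left to right: at [2:6] match 'dvdv', group 1 = 'dv'; at [12:16] match 'fmfm', group 1 = 'fm'; at [16:20] match 'fmfm', group 1 = 'fm'.
Because there's exactly one group, `findall` drops the full match and keeps group 1 from each hit.

['dv', 'fm', 'fm']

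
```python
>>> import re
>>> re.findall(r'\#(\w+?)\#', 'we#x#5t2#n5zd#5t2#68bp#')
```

['x', 'n5zd', '68bp']

Scanning left to right: at [2:5] match '#x#', group 1 = 'x'; at [8:14] match '#n5zd#', group 1 = 'n5zd'; at [17:23] match '#68bp#', group 1 = '68bp'.
`findall` collects group 1 from each match (3 total).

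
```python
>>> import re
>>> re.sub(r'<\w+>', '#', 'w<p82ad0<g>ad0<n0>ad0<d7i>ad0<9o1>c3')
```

'w<p82ad0#ad0#ad0#ad0#c3'

`sub` substitutes '#' at each match site.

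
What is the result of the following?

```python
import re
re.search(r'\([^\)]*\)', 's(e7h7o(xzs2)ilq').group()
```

'(e7h7o(xzs2)'

The match spans [1:13] → '(e7h7o(xzs2)'.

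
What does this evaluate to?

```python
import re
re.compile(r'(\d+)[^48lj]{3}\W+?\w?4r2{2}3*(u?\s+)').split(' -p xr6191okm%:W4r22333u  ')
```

[' -p xr', '6191', 'u  ', '']

This matches one or more of a digit (captured); then exactly 3 of any character except [48lj]; then one or more of a non-word character (lazy), then optionally a word character; then the literal '4r', then exactly 2 of the literal '2', then zero or more of the literal '3'; then optionally a literal 'u', then one or more of whitespace (captured).
Matches to split on: at [6:26] → '6191okm%:W4r22333u  '.
Because the pattern has a capturing group, `split` also inserts each captured text between the pieces.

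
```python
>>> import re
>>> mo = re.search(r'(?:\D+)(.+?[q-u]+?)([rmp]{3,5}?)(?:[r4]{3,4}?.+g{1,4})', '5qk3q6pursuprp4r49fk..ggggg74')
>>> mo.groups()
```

The match spans [1:27] → 'qk3q6pursuprp4r49fk..ggggg'.
Captured: group 1 = '3q6pursu', group 2 = 'prp'.

('3q6pursu', 'prp')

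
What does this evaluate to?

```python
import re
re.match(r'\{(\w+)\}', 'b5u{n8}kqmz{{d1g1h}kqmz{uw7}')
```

`re.match` only tries the pattern at the start of the string.
Here the string doesn't start with a match, so the call returns None.

None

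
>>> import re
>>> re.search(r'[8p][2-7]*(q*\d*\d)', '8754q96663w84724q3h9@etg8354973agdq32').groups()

('q96663',)

The pattern matches one of [8p], then zero or more of a character in [2-7]; then zero or more of the literal 'q', then zero or more of a digit, then a digit (captured).
`re.search` tries every starting position until one works.
The match spans [0:10] → '8754q96663'.
Captured: group 1 = 'q96663'.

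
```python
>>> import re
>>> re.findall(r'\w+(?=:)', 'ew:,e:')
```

The lookaround is zero-width — it requires the adjacent text to match without consuming it, so the asserted text isn't part of the match.
No capturing groups, so `findall` returns the 2 full match strings.

['ew', 'e']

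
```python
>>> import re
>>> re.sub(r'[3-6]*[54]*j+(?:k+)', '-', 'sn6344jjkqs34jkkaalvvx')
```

The pattern matches zero or more of a character in [3-6], then zero or more of one of [54], then one or more of the literal 'j'; then one or more of a literal 'k' (non-capturing group).
Matches: at [2:9] → '6344jjk'; at [11:16] → '34jkk'.
`sub` substitutes '-' at each match site.

'sn-qs-aalvvx'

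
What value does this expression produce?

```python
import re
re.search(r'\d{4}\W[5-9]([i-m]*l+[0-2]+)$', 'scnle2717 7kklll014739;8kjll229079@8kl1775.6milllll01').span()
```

Pattern: exactly 4 of a digit, then a non-word character, then a character in [5-9]; then zero or more of a character in [i-m], then one or more of the literal 'l', then one or more of a character in [0-2] (captured); then anchored at the end.
Unlike `match`, `search` isn't anchored — it looks for the pattern anywhere in the string.
The match spans [38:53] → '1775.6milllll01'.
Captured: group 1 = 'milllll01'.

(38, 53)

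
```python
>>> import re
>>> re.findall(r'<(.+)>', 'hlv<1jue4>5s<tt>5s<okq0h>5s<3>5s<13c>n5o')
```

Matches: at [3:37] match '<1jue4>5s<tt>5s<okq0h>5s<3>5s<13c>', group 1 = '1jue4>5s<tt>5s<okq0h>5s<3>5s<13c'.
One capturing group, so `findall` returns just the captured substring from the one match — 1 in all.

['1jue4>5s<tt>5s<okq0h>5s<3>5s<13c']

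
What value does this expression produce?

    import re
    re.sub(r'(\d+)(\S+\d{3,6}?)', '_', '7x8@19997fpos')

'_fpos'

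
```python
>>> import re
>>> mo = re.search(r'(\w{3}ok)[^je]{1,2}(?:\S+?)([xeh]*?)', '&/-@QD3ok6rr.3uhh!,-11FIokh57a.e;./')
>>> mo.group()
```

'QD3ok6rr'

The match spans [4:12] → 'QD3ok6rr'.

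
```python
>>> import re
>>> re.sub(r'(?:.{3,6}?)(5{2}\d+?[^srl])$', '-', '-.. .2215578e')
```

Each match is replaced by '-'.

'-.-'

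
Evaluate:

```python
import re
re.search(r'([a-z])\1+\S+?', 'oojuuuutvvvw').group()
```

'ooj'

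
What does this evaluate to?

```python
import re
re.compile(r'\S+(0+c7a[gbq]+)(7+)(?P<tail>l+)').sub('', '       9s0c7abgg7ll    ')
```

'           '

`sub` substitutes '' at each match site.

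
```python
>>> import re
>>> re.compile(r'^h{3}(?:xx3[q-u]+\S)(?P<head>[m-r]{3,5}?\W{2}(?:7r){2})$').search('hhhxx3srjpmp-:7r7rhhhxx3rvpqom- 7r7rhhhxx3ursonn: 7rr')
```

None

Pattern: anchored at the start of the string; then exactly 3 of a literal 'h'; then the literal 'xx3', then one or more of a character in [q-u], then a non-whitespace character (non-capturing group); then 3 to 5 of a character in [m-r] (lazy), then exactly 2 of a non-word character, then the literal '7r' repeated 2 times (captured as 'head'); then anchored at the end.
`re.search` tries every starting position until one works.
Here nothing in the string fits, so the call returns None.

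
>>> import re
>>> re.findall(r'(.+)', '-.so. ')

Because there's exactly one group, `findall` drops the full match and keeps group 1 from the one hit.

['-.so. ']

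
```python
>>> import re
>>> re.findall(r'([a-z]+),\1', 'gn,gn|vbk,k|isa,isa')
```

['gn', 'k', 'isa']

`\1` has to match the exact text group 1 already captured.
Scanning left to right: at [0:5] match 'gn,gn', group 1 = 'gn'; at [8:11] match 'k,k', group 1 = 'k'; at [12:19] match 'isa,isa', group 1 = 'isa'.
One capturing group, so `findall` returns just the captured substring from each match — 3 in all.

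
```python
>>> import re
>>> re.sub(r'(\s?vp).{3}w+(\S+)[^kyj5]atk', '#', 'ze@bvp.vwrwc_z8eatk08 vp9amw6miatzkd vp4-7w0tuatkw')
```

'ze@bvp.vwrwc_z8eatk08 vp9amw6miatzkd#w'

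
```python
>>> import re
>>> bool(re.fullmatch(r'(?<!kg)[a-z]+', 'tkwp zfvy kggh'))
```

False

For `fullmatch`, every character of the input must be accounted for by the pattern.
Here the pattern can't cover the whole string, so the call returns None, and `bool(None)` is False.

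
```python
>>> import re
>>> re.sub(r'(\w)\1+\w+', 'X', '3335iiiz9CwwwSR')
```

After group 1 captures some text, `\1` only succeeds where that same text appears again.
Matches: at [0:15] → '3335iiiz9CwwwSR'.
`sub` substitutes 'X' at each match site.

'X'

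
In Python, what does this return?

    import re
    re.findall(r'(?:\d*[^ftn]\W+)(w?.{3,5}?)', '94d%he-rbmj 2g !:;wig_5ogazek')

The pattern matches zero or more of a digit, then any character except [ftn], then one or more of a non-word character (non-capturing group); then optionally a literal 'w', then 3 to 5 of any character (lazy) (captured).
The `?` after the quantifier makes it lazy — it takes as little as possible before letting the rest of the pattern try.
Walking the string: at [0:7] match '94d%he-', group 1 = 'he-'; at [10:15] match 'j 2g ', group 1 = '2g '; at [15:22] match '!:;wig_', group 1 = 'wig_'.
One capturing group, so `findall` returns just the captured substring from each match — 3 in all.

['he-', '2g ', 'wig_']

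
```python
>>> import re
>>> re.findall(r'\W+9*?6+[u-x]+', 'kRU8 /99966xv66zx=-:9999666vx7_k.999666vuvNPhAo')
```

No capturing groups, so `findall` returns the 3 full match strings.

[' /99966xv', '=-:9999666vx', '.999666vuv']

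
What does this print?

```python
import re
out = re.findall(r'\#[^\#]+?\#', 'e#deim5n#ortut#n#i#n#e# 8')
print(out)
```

['#deim5n#', '#n#', '#n#']

Since nothing is captured, `findall` lists the 3 matched substrings directly.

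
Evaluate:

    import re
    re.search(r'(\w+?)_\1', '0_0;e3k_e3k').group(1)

'0'

The backreference `\1` re-matches whatever the first group consumed, character for character.
`search` walks the string left to right and returns the first match it finds.
The match spans [0:3] → '0_0'.
Captured: group 1 = '0'.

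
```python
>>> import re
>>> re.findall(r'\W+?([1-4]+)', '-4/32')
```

['4', '32']

Because there's exactly one group, `findall` drops the full match and keeps group 1 from each hit.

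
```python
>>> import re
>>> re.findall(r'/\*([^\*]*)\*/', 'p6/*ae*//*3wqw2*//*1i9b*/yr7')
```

With a single group, `findall` returns only what that group captured — 3 items.

['ae', '3wqw2', '1i9b']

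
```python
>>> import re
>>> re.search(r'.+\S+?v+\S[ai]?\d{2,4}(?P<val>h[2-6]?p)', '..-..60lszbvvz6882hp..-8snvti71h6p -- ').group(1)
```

The match spans [0:34] → '..-..60lszbvvz6882hp..-8snvti71h6p'.
Captured: group 1 = 'h6p'.

'h6p'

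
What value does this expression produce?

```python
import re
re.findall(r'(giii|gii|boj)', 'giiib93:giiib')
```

Alternation tries branches left to right and keeps the first one that lets the overall match succeed at that position.
Matches: at [0:4] match 'giii', group 1 = 'giii'; at [8:12] match 'giii', group 1 = 'giii'.
With a single group, `findall` returns only what that group captured — 2 items.

['giii', 'giii']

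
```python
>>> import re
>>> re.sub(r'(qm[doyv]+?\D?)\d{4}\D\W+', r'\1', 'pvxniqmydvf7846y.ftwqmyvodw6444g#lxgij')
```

'pvxniqmydvfftwqmyvodwlxgij'

The pattern matches the literal 'qm', then one or more of one of [doyv] (lazy), then optionally a non-digit (captured); then exactly 4 of a digit, then a non-digit, then one or more of a non-word character.
Matches: at [5:17] → 'qmydvf7846y.'; at [20:33] → 'qmyvodw6444g#'.
`\1` in the replacement pulls in group 1's text for each match.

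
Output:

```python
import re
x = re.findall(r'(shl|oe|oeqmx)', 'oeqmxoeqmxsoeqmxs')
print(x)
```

['oe', 'oe', 'oe']

The regex engine tests alternatives in the order written; an earlier branch that matches wins even if a later one would match more.
Walking the string: at [0:2] match 'oe', group 1 = 'oe'; at [5:7] match 'oe', group 1 = 'oe'; at [11:13] match 'oe', group 1 = 'oe'.
With a single group, `findall` returns only what that group captured — 3 items.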